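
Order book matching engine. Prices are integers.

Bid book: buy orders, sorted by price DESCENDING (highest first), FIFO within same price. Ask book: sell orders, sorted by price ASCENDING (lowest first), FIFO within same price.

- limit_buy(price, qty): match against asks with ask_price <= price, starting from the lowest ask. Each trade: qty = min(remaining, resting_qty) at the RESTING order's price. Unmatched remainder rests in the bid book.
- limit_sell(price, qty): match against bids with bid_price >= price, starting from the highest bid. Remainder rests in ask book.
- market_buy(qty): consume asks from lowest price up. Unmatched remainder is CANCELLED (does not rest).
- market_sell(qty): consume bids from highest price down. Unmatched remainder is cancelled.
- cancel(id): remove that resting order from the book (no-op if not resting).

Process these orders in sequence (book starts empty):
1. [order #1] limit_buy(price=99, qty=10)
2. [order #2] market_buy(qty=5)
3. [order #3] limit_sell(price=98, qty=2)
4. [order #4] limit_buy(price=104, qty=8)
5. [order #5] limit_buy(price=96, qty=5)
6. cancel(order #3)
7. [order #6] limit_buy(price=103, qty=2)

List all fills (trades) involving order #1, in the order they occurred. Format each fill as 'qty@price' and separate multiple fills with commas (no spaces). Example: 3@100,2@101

After op 1 [order #1] limit_buy(price=99, qty=10): fills=none; bids=[#1:10@99] asks=[-]
After op 2 [order #2] market_buy(qty=5): fills=none; bids=[#1:10@99] asks=[-]
After op 3 [order #3] limit_sell(price=98, qty=2): fills=#1x#3:2@99; bids=[#1:8@99] asks=[-]
After op 4 [order #4] limit_buy(price=104, qty=8): fills=none; bids=[#4:8@104 #1:8@99] asks=[-]
After op 5 [order #5] limit_buy(price=96, qty=5): fills=none; bids=[#4:8@104 #1:8@99 #5:5@96] asks=[-]
After op 6 cancel(order #3): fills=none; bids=[#4:8@104 #1:8@99 #5:5@96] asks=[-]
After op 7 [order #6] limit_buy(price=103, qty=2): fills=none; bids=[#4:8@104 #6:2@103 #1:8@99 #5:5@96] asks=[-]

Answer: 2@99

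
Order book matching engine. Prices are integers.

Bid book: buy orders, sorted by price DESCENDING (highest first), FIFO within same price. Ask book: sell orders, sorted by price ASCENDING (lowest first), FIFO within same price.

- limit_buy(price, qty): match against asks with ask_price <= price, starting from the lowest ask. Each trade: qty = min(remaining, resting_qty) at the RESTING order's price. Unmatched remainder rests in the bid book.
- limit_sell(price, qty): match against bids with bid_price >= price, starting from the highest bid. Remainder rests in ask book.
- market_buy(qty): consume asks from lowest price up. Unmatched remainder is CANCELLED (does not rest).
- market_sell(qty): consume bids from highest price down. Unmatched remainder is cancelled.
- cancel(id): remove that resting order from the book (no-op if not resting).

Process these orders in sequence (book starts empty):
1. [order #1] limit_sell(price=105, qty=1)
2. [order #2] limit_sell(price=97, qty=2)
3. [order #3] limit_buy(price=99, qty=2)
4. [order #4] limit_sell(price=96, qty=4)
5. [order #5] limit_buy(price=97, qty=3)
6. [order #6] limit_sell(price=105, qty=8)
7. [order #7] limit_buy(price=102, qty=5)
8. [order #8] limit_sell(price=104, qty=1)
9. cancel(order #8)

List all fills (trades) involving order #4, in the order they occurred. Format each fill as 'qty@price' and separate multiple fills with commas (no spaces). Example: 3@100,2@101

Answer: 3@96,1@96

Derivation:
After op 1 [order #1] limit_sell(price=105, qty=1): fills=none; bids=[-] asks=[#1:1@105]
After op 2 [order #2] limit_sell(price=97, qty=2): fills=none; bids=[-] asks=[#2:2@97 #1:1@105]
After op 3 [order #3] limit_buy(price=99, qty=2): fills=#3x#2:2@97; bids=[-] asks=[#1:1@105]
After op 4 [order #4] limit_sell(price=96, qty=4): fills=none; bids=[-] asks=[#4:4@96 #1:1@105]
After op 5 [order #5] limit_buy(price=97, qty=3): fills=#5x#4:3@96; bids=[-] asks=[#4:1@96 #1:1@105]
After op 6 [order #6] limit_sell(price=105, qty=8): fills=none; bids=[-] asks=[#4:1@96 #1:1@105 #6:8@105]
After op 7 [order #7] limit_buy(price=102, qty=5): fills=#7x#4:1@96; bids=[#7:4@102] asks=[#1:1@105 #6:8@105]
After op 8 [order #8] limit_sell(price=104, qty=1): fills=none; bids=[#7:4@102] asks=[#8:1@104 #1:1@105 #6:8@105]
After op 9 cancel(order #8): fills=none; bids=[#7:4@102] asks=[#1:1@105 #6:8@105]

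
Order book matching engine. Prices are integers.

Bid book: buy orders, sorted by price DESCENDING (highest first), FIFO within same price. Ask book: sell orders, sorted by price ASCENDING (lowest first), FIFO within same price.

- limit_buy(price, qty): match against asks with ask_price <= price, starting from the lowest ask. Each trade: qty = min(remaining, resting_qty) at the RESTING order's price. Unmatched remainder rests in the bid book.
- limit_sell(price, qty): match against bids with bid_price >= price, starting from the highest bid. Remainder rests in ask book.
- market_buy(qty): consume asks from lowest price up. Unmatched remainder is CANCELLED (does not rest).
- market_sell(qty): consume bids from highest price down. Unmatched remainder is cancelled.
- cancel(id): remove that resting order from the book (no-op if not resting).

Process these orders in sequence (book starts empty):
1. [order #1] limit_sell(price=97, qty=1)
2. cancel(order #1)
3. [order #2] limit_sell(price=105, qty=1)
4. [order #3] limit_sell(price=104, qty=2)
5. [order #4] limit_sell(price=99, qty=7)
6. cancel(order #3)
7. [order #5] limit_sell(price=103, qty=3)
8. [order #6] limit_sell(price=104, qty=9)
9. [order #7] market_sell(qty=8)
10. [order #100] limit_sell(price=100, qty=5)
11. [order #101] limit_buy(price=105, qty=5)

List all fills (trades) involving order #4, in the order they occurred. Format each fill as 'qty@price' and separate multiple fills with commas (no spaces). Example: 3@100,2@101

After op 1 [order #1] limit_sell(price=97, qty=1): fills=none; bids=[-] asks=[#1:1@97]
After op 2 cancel(order #1): fills=none; bids=[-] asks=[-]
After op 3 [order #2] limit_sell(price=105, qty=1): fills=none; bids=[-] asks=[#2:1@105]
After op 4 [order #3] limit_sell(price=104, qty=2): fills=none; bids=[-] asks=[#3:2@104 #2:1@105]
After op 5 [order #4] limit_sell(price=99, qty=7): fills=none; bids=[-] asks=[#4:7@99 #3:2@104 #2:1@105]
After op 6 cancel(order #3): fills=none; bids=[-] asks=[#4:7@99 #2:1@105]
After op 7 [order #5] limit_sell(price=103, qty=3): fills=none; bids=[-] asks=[#4:7@99 #5:3@103 #2:1@105]
After op 8 [order #6] limit_sell(price=104, qty=9): fills=none; bids=[-] asks=[#4:7@99 #5:3@103 #6:9@104 #2:1@105]
After op 9 [order #7] market_sell(qty=8): fills=none; bids=[-] asks=[#4:7@99 #5:3@103 #6:9@104 #2:1@105]
After op 10 [order #100] limit_sell(price=100, qty=5): fills=none; bids=[-] asks=[#4:7@99 #100:5@100 #5:3@103 #6:9@104 #2:1@105]
After op 11 [order #101] limit_buy(price=105, qty=5): fills=#101x#4:5@99; bids=[-] asks=[#4:2@99 #100:5@100 #5:3@103 #6:9@104 #2:1@105]

Answer: 5@99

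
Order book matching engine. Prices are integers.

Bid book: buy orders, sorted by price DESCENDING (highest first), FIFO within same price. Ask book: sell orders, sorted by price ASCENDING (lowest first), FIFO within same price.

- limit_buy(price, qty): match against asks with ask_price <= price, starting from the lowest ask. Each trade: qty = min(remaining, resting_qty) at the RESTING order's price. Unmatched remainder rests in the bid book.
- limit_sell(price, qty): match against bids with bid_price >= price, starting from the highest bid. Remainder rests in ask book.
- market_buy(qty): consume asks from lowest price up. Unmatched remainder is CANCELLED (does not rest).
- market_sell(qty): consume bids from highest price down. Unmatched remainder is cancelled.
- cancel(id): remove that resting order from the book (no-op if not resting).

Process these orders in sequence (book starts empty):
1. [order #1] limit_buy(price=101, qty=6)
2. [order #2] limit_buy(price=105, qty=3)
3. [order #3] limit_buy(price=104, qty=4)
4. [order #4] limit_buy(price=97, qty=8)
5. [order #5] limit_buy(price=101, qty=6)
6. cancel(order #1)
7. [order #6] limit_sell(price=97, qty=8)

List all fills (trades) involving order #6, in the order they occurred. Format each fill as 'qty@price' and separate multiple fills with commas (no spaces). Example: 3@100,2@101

After op 1 [order #1] limit_buy(price=101, qty=6): fills=none; bids=[#1:6@101] asks=[-]
After op 2 [order #2] limit_buy(price=105, qty=3): fills=none; bids=[#2:3@105 #1:6@101] asks=[-]
After op 3 [order #3] limit_buy(price=104, qty=4): fills=none; bids=[#2:3@105 #3:4@104 #1:6@101] asks=[-]
After op 4 [order #4] limit_buy(price=97, qty=8): fills=none; bids=[#2:3@105 #3:4@104 #1:6@101 #4:8@97] asks=[-]
After op 5 [order #5] limit_buy(price=101, qty=6): fills=none; bids=[#2:3@105 #3:4@104 #1:6@101 #5:6@101 #4:8@97] asks=[-]
After op 6 cancel(order #1): fills=none; bids=[#2:3@105 #3:4@104 #5:6@101 #4:8@97] asks=[-]
After op 7 [order #6] limit_sell(price=97, qty=8): fills=#2x#6:3@105 #3x#6:4@104 #5x#6:1@101; bids=[#5:5@101 #4:8@97] asks=[-]

Answer: 3@105,4@104,1@101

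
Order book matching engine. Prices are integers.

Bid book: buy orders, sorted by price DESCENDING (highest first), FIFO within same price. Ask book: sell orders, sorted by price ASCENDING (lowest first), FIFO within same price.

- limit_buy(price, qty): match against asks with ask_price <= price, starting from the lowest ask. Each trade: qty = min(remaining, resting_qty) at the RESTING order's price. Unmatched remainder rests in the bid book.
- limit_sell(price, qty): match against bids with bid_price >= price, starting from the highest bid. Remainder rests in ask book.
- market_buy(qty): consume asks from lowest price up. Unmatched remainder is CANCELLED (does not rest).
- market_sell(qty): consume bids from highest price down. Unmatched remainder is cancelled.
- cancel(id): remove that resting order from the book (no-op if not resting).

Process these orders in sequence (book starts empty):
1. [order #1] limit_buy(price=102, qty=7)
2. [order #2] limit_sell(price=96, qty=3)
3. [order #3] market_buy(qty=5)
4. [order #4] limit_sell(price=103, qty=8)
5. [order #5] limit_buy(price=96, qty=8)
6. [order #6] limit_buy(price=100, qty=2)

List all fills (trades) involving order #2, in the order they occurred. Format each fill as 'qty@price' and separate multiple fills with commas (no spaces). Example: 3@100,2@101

Answer: 3@102

Derivation:
After op 1 [order #1] limit_buy(price=102, qty=7): fills=none; bids=[#1:7@102] asks=[-]
After op 2 [order #2] limit_sell(price=96, qty=3): fills=#1x#2:3@102; bids=[#1:4@102] asks=[-]
After op 3 [order #3] market_buy(qty=5): fills=none; bids=[#1:4@102] asks=[-]
After op 4 [order #4] limit_sell(price=103, qty=8): fills=none; bids=[#1:4@102] asks=[#4:8@103]
After op 5 [order #5] limit_buy(price=96, qty=8): fills=none; bids=[#1:4@102 #5:8@96] asks=[#4:8@103]
After op 6 [order #6] limit_buy(price=100, qty=2): fills=none; bids=[#1:4@102 #6:2@100 #5:8@96] asks=[#4:8@103]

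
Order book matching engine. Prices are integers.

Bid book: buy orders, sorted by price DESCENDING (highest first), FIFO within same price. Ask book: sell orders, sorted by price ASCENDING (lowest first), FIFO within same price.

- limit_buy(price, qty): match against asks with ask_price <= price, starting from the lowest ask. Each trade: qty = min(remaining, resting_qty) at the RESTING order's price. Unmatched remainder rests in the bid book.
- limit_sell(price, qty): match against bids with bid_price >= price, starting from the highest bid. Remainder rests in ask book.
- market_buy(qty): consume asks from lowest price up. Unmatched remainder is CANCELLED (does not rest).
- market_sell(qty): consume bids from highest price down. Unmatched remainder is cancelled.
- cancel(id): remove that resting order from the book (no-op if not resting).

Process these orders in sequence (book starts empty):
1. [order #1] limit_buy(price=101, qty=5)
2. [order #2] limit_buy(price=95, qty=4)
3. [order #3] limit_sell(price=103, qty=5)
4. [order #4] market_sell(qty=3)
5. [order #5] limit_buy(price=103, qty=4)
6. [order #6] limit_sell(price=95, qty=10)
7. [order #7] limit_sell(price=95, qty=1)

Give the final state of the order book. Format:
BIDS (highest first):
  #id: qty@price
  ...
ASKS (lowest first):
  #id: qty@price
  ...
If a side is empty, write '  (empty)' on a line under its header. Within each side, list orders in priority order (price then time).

Answer: BIDS (highest first):
  (empty)
ASKS (lowest first):
  #6: 4@95
  #7: 1@95
  #3: 1@103

Derivation:
After op 1 [order #1] limit_buy(price=101, qty=5): fills=none; bids=[#1:5@101] asks=[-]
After op 2 [order #2] limit_buy(price=95, qty=4): fills=none; bids=[#1:5@101 #2:4@95] asks=[-]
After op 3 [order #3] limit_sell(price=103, qty=5): fills=none; bids=[#1:5@101 #2:4@95] asks=[#3:5@103]
After op 4 [order #4] market_sell(qty=3): fills=#1x#4:3@101; bids=[#1:2@101 #2:4@95] asks=[#3:5@103]
After op 5 [order #5] limit_buy(price=103, qty=4): fills=#5x#3:4@103; bids=[#1:2@101 #2:4@95] asks=[#3:1@103]
After op 6 [order #6] limit_sell(price=95, qty=10): fills=#1x#6:2@101 #2x#6:4@95; bids=[-] asks=[#6:4@95 #3:1@103]
After op 7 [order #7] limit_sell(price=95, qty=1): fills=none; bids=[-] asks=[#6:4@95 #7:1@95 #3:1@103]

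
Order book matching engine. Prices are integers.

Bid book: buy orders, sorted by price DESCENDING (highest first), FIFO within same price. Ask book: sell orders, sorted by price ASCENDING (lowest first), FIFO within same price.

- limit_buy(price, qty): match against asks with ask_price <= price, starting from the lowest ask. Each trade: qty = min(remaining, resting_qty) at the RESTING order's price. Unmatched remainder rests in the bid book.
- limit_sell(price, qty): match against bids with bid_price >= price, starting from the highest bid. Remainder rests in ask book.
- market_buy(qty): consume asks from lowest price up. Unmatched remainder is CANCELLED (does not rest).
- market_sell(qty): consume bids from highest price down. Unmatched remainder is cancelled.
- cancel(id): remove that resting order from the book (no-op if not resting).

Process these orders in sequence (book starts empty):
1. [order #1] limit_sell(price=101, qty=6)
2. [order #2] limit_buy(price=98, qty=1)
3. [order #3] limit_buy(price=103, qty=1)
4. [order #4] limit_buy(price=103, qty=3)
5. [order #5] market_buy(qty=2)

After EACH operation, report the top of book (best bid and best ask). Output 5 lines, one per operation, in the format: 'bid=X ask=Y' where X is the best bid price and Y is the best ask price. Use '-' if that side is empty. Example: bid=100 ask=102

After op 1 [order #1] limit_sell(price=101, qty=6): fills=none; bids=[-] asks=[#1:6@101]
After op 2 [order #2] limit_buy(price=98, qty=1): fills=none; bids=[#2:1@98] asks=[#1:6@101]
After op 3 [order #3] limit_buy(price=103, qty=1): fills=#3x#1:1@101; bids=[#2:1@98] asks=[#1:5@101]
After op 4 [order #4] limit_buy(price=103, qty=3): fills=#4x#1:3@101; bids=[#2:1@98] asks=[#1:2@101]
After op 5 [order #5] market_buy(qty=2): fills=#5x#1:2@101; bids=[#2:1@98] asks=[-]

Answer: bid=- ask=101
bid=98 ask=101
bid=98 ask=101
bid=98 ask=101
bid=98 ask=-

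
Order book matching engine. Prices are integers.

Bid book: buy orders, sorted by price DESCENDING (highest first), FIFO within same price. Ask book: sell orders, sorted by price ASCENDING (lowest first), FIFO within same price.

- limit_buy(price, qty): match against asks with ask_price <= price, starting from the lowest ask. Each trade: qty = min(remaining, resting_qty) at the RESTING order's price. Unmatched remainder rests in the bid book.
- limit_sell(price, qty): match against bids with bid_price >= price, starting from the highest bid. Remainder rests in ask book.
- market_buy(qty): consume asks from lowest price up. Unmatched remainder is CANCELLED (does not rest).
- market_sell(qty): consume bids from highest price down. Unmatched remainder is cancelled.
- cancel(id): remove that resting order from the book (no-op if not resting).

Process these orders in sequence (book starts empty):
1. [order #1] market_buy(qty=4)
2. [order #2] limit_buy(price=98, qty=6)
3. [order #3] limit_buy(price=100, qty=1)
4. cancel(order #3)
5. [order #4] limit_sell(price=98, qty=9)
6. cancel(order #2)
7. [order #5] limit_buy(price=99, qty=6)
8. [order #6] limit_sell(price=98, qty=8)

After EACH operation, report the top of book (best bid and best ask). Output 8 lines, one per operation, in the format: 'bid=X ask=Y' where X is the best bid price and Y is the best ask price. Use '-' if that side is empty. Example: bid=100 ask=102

After op 1 [order #1] market_buy(qty=4): fills=none; bids=[-] asks=[-]
After op 2 [order #2] limit_buy(price=98, qty=6): fills=none; bids=[#2:6@98] asks=[-]
After op 3 [order #3] limit_buy(price=100, qty=1): fills=none; bids=[#3:1@100 #2:6@98] asks=[-]
After op 4 cancel(order #3): fills=none; bids=[#2:6@98] asks=[-]
After op 5 [order #4] limit_sell(price=98, qty=9): fills=#2x#4:6@98; bids=[-] asks=[#4:3@98]
After op 6 cancel(order #2): fills=none; bids=[-] asks=[#4:3@98]
After op 7 [order #5] limit_buy(price=99, qty=6): fills=#5x#4:3@98; bids=[#5:3@99] asks=[-]
After op 8 [order #6] limit_sell(price=98, qty=8): fills=#5x#6:3@99; bids=[-] asks=[#6:5@98]

Answer: bid=- ask=-
bid=98 ask=-
bid=100 ask=-
bid=98 ask=-
bid=- ask=98
bid=- ask=98
bid=99 ask=-
bid=- ask=98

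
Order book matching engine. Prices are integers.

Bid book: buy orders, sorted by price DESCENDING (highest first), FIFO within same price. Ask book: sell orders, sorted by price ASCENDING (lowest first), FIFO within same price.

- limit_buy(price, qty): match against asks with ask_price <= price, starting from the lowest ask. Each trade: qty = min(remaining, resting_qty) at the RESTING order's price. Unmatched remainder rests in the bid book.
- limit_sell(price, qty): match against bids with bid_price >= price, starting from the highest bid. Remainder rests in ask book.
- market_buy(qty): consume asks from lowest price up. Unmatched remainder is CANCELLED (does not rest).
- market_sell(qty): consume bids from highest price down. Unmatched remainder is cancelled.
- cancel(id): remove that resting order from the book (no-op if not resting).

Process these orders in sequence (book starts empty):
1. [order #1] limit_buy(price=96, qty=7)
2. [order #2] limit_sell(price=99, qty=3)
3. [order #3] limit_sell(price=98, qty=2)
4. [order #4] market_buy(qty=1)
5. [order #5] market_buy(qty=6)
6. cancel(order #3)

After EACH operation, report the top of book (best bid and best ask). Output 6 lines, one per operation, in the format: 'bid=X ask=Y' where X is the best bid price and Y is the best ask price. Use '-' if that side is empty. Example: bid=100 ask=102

After op 1 [order #1] limit_buy(price=96, qty=7): fills=none; bids=[#1:7@96] asks=[-]
After op 2 [order #2] limit_sell(price=99, qty=3): fills=none; bids=[#1:7@96] asks=[#2:3@99]
After op 3 [order #3] limit_sell(price=98, qty=2): fills=none; bids=[#1:7@96] asks=[#3:2@98 #2:3@99]
After op 4 [order #4] market_buy(qty=1): fills=#4x#3:1@98; bids=[#1:7@96] asks=[#3:1@98 #2:3@99]
After op 5 [order #5] market_buy(qty=6): fills=#5x#3:1@98 #5x#2:3@99; bids=[#1:7@96] asks=[-]
After op 6 cancel(order #3): fills=none; bids=[#1:7@96] asks=[-]

Answer: bid=96 ask=-
bid=96 ask=99
bid=96 ask=98
bid=96 ask=98
bid=96 ask=-
bid=96 ask=-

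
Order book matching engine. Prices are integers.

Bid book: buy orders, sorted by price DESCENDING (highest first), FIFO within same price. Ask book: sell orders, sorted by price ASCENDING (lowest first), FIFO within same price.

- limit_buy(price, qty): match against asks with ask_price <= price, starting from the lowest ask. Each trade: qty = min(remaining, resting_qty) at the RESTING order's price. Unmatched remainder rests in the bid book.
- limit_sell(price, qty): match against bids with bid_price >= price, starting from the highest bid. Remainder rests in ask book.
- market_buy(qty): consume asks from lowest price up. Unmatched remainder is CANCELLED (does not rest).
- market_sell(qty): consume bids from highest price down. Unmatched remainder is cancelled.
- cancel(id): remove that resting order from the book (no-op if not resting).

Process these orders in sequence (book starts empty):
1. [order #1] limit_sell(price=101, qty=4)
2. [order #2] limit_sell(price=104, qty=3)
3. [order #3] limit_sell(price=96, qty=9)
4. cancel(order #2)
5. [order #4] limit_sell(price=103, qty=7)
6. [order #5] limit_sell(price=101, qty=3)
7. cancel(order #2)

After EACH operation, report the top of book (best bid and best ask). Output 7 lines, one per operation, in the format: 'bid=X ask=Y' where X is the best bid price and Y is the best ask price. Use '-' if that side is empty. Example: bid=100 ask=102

After op 1 [order #1] limit_sell(price=101, qty=4): fills=none; bids=[-] asks=[#1:4@101]
After op 2 [order #2] limit_sell(price=104, qty=3): fills=none; bids=[-] asks=[#1:4@101 #2:3@104]
After op 3 [order #3] limit_sell(price=96, qty=9): fills=none; bids=[-] asks=[#3:9@96 #1:4@101 #2:3@104]
After op 4 cancel(order #2): fills=none; bids=[-] asks=[#3:9@96 #1:4@101]
After op 5 [order #4] limit_sell(price=103, qty=7): fills=none; bids=[-] asks=[#3:9@96 #1:4@101 #4:7@103]
After op 6 [order #5] limit_sell(price=101, qty=3): fills=none; bids=[-] asks=[#3:9@96 #1:4@101 #5:3@101 #4:7@103]
After op 7 cancel(order #2): fills=none; bids=[-] asks=[#3:9@96 #1:4@101 #5:3@101 #4:7@103]

Answer: bid=- ask=101
bid=- ask=101
bid=- ask=96
bid=- ask=96
bid=- ask=96
bid=- ask=96
bid=- ask=96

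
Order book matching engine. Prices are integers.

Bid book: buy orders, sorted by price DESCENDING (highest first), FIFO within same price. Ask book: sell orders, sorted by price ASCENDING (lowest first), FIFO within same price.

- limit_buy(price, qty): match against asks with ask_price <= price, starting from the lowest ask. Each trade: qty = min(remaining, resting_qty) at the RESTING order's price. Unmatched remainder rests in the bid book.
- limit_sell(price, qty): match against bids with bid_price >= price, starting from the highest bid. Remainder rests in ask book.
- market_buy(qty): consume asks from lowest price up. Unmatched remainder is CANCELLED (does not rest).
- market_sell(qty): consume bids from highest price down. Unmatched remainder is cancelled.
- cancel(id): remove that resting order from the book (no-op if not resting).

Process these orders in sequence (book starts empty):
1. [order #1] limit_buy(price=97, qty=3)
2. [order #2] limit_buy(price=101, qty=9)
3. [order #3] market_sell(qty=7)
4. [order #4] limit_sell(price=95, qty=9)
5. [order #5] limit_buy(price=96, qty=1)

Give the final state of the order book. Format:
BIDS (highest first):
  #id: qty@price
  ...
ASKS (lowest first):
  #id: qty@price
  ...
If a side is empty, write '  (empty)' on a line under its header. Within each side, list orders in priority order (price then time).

After op 1 [order #1] limit_buy(price=97, qty=3): fills=none; bids=[#1:3@97] asks=[-]
After op 2 [order #2] limit_buy(price=101, qty=9): fills=none; bids=[#2:9@101 #1:3@97] asks=[-]
After op 3 [order #3] market_sell(qty=7): fills=#2x#3:7@101; bids=[#2:2@101 #1:3@97] asks=[-]
After op 4 [order #4] limit_sell(price=95, qty=9): fills=#2x#4:2@101 #1x#4:3@97; bids=[-] asks=[#4:4@95]
After op 5 [order #5] limit_buy(price=96, qty=1): fills=#5x#4:1@95; bids=[-] asks=[#4:3@95]

Answer: BIDS (highest first):
  (empty)
ASKS (lowest first):
  #4: 3@95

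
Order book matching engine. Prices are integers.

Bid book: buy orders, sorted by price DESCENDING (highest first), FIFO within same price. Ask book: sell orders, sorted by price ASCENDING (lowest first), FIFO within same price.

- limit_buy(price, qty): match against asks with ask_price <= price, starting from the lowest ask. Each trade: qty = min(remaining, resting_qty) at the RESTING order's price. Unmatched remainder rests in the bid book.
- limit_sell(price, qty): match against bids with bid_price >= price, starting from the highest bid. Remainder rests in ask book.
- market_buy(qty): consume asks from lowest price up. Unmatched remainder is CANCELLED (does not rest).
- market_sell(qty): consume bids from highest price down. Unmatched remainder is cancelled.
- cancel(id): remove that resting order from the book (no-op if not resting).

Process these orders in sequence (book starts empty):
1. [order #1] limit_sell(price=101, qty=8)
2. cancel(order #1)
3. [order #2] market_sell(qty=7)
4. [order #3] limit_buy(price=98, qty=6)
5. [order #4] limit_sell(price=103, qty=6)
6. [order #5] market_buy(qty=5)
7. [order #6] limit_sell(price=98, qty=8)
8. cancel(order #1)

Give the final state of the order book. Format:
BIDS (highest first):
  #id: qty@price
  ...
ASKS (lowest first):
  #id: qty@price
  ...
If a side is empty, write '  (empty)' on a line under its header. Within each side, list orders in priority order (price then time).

After op 1 [order #1] limit_sell(price=101, qty=8): fills=none; bids=[-] asks=[#1:8@101]
After op 2 cancel(order #1): fills=none; bids=[-] asks=[-]
After op 3 [order #2] market_sell(qty=7): fills=none; bids=[-] asks=[-]
After op 4 [order #3] limit_buy(price=98, qty=6): fills=none; bids=[#3:6@98] asks=[-]
After op 5 [order #4] limit_sell(price=103, qty=6): fills=none; bids=[#3:6@98] asks=[#4:6@103]
After op 6 [order #5] market_buy(qty=5): fills=#5x#4:5@103; bids=[#3:6@98] asks=[#4:1@103]
After op 7 [order #6] limit_sell(price=98, qty=8): fills=#3x#6:6@98; bids=[-] asks=[#6:2@98 #4:1@103]
After op 8 cancel(order #1): fills=none; bids=[-] asks=[#6:2@98 #4:1@103]

Answer: BIDS (highest first):
  (empty)
ASKS (lowest first):
  #6: 2@98
  #4: 1@103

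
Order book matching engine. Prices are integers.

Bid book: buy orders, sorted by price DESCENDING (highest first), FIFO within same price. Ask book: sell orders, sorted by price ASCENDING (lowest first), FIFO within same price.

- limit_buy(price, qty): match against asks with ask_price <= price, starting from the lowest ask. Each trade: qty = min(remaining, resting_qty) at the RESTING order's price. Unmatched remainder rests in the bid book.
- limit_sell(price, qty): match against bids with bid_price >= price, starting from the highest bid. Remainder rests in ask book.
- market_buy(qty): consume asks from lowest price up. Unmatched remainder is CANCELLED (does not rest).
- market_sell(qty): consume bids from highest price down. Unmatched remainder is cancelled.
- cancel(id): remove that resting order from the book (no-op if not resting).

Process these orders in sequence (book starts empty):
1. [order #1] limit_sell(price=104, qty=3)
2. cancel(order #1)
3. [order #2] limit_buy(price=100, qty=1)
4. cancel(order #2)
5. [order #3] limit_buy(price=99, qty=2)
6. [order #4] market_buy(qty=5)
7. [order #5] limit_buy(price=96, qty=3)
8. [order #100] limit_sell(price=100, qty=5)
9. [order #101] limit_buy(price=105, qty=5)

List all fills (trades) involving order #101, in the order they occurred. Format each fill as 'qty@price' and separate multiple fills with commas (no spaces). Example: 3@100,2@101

Answer: 5@100

Derivation:
After op 1 [order #1] limit_sell(price=104, qty=3): fills=none; bids=[-] asks=[#1:3@104]
After op 2 cancel(order #1): fills=none; bids=[-] asks=[-]
After op 3 [order #2] limit_buy(price=100, qty=1): fills=none; bids=[#2:1@100] asks=[-]
After op 4 cancel(order #2): fills=none; bids=[-] asks=[-]
After op 5 [order #3] limit_buy(price=99, qty=2): fills=none; bids=[#3:2@99] asks=[-]
After op 6 [order #4] market_buy(qty=5): fills=none; bids=[#3:2@99] asks=[-]
After op 7 [order #5] limit_buy(price=96, qty=3): fills=none; bids=[#3:2@99 #5:3@96] asks=[-]
After op 8 [order #100] limit_sell(price=100, qty=5): fills=none; bids=[#3:2@99 #5:3@96] asks=[#100:5@100]
After op 9 [order #101] limit_buy(price=105, qty=5): fills=#101x#100:5@100; bids=[#3:2@99 #5:3@96] asks=[-]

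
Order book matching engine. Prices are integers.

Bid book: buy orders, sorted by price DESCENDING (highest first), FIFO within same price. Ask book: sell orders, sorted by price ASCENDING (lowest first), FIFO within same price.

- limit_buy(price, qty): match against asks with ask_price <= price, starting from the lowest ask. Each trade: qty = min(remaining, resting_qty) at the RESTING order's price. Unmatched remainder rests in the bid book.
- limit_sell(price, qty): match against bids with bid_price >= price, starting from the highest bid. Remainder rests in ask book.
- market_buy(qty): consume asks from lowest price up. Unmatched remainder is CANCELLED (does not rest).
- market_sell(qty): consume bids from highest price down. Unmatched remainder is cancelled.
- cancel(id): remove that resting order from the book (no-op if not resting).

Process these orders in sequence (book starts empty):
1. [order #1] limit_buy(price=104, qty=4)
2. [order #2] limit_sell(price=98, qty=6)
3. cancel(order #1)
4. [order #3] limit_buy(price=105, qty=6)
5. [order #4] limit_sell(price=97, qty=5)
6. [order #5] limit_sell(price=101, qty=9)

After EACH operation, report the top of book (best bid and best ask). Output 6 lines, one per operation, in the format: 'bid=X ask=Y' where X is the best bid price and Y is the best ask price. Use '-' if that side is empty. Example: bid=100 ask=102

Answer: bid=104 ask=-
bid=- ask=98
bid=- ask=98
bid=105 ask=-
bid=- ask=97
bid=- ask=97

Derivation:
After op 1 [order #1] limit_buy(price=104, qty=4): fills=none; bids=[#1:4@104] asks=[-]
After op 2 [order #2] limit_sell(price=98, qty=6): fills=#1x#2:4@104; bids=[-] asks=[#2:2@98]
After op 3 cancel(order #1): fills=none; bids=[-] asks=[#2:2@98]
After op 4 [order #3] limit_buy(price=105, qty=6): fills=#3x#2:2@98; bids=[#3:4@105] asks=[-]
After op 5 [order #4] limit_sell(price=97, qty=5): fills=#3x#4:4@105; bids=[-] asks=[#4:1@97]
After op 6 [order #5] limit_sell(price=101, qty=9): fills=none; bids=[-] asks=[#4:1@97 #5:9@101]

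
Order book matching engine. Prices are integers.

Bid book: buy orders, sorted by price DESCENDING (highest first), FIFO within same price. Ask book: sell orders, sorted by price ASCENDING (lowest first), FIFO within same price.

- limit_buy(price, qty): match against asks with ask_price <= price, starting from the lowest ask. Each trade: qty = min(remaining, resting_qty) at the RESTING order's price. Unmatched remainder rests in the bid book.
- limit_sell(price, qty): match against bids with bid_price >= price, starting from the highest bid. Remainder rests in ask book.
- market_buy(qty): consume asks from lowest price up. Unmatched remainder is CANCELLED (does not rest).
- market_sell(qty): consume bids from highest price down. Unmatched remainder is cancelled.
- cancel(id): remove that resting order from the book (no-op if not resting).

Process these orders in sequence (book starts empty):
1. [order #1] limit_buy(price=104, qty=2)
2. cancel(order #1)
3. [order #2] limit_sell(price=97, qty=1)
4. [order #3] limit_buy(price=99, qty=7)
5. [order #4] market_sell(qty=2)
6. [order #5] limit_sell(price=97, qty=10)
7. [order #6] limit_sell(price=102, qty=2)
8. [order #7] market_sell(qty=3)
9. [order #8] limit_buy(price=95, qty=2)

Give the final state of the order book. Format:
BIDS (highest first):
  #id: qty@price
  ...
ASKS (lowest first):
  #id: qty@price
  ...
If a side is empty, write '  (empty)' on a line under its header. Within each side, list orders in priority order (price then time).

Answer: BIDS (highest first):
  #8: 2@95
ASKS (lowest first):
  #5: 6@97
  #6: 2@102

Derivation:
After op 1 [order #1] limit_buy(price=104, qty=2): fills=none; bids=[#1:2@104] asks=[-]
After op 2 cancel(order #1): fills=none; bids=[-] asks=[-]
After op 3 [order #2] limit_sell(price=97, qty=1): fills=none; bids=[-] asks=[#2:1@97]
After op 4 [order #3] limit_buy(price=99, qty=7): fills=#3x#2:1@97; bids=[#3:6@99] asks=[-]
After op 5 [order #4] market_sell(qty=2): fills=#3x#4:2@99; bids=[#3:4@99] asks=[-]
After op 6 [order #5] limit_sell(price=97, qty=10): fills=#3x#5:4@99; bids=[-] asks=[#5:6@97]
After op 7 [order #6] limit_sell(price=102, qty=2): fills=none; bids=[-] asks=[#5:6@97 #6:2@102]
After op 8 [order #7] market_sell(qty=3): fills=none; bids=[-] asks=[#5:6@97 #6:2@102]
After op 9 [order #8] limit_buy(price=95, qty=2): fills=none; bids=[#8:2@95] asks=[#5:6@97 #6:2@102]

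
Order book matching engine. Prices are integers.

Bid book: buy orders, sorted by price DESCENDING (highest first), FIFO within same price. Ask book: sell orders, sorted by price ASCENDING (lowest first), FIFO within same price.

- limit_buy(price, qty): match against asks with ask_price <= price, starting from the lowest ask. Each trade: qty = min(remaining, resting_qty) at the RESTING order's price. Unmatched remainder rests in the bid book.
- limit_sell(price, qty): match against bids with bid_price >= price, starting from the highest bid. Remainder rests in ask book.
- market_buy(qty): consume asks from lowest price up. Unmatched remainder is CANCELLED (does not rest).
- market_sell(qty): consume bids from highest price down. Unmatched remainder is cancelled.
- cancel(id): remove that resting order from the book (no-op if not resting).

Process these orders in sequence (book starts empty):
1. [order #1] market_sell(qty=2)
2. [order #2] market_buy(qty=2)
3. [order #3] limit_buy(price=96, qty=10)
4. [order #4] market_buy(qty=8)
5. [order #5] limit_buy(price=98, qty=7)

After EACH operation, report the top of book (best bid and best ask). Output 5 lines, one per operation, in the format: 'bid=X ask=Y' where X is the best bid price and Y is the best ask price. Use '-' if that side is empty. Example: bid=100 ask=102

After op 1 [order #1] market_sell(qty=2): fills=none; bids=[-] asks=[-]
After op 2 [order #2] market_buy(qty=2): fills=none; bids=[-] asks=[-]
After op 3 [order #3] limit_buy(price=96, qty=10): fills=none; bids=[#3:10@96] asks=[-]
After op 4 [order #4] market_buy(qty=8): fills=none; bids=[#3:10@96] asks=[-]
After op 5 [order #5] limit_buy(price=98, qty=7): fills=none; bids=[#5:7@98 #3:10@96] asks=[-]

Answer: bid=- ask=-
bid=- ask=-
bid=96 ask=-
bid=96 ask=-
bid=98 ask=-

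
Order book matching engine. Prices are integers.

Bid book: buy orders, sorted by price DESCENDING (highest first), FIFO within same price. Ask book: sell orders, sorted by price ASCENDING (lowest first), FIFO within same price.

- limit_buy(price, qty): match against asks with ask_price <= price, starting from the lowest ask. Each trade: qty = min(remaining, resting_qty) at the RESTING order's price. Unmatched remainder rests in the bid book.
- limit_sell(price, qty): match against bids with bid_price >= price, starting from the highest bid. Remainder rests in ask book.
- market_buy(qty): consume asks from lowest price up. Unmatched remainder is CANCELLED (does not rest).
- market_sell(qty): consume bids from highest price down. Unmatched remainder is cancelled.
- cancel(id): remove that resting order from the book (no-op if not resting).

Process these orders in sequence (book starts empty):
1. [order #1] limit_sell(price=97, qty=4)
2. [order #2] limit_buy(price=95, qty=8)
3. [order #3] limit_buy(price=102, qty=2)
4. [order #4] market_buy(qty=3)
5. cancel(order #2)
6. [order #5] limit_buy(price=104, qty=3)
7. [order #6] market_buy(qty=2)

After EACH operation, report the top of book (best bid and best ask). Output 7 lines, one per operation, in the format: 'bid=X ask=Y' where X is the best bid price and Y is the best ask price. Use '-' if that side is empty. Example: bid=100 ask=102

After op 1 [order #1] limit_sell(price=97, qty=4): fills=none; bids=[-] asks=[#1:4@97]
After op 2 [order #2] limit_buy(price=95, qty=8): fills=none; bids=[#2:8@95] asks=[#1:4@97]
After op 3 [order #3] limit_buy(price=102, qty=2): fills=#3x#1:2@97; bids=[#2:8@95] asks=[#1:2@97]
After op 4 [order #4] market_buy(qty=3): fills=#4x#1:2@97; bids=[#2:8@95] asks=[-]
After op 5 cancel(order #2): fills=none; bids=[-] asks=[-]
After op 6 [order #5] limit_buy(price=104, qty=3): fills=none; bids=[#5:3@104] asks=[-]
After op 7 [order #6] market_buy(qty=2): fills=none; bids=[#5:3@104] asks=[-]

Answer: bid=- ask=97
bid=95 ask=97
bid=95 ask=97
bid=95 ask=-
bid=- ask=-
bid=104 ask=-
bid=104 ask=-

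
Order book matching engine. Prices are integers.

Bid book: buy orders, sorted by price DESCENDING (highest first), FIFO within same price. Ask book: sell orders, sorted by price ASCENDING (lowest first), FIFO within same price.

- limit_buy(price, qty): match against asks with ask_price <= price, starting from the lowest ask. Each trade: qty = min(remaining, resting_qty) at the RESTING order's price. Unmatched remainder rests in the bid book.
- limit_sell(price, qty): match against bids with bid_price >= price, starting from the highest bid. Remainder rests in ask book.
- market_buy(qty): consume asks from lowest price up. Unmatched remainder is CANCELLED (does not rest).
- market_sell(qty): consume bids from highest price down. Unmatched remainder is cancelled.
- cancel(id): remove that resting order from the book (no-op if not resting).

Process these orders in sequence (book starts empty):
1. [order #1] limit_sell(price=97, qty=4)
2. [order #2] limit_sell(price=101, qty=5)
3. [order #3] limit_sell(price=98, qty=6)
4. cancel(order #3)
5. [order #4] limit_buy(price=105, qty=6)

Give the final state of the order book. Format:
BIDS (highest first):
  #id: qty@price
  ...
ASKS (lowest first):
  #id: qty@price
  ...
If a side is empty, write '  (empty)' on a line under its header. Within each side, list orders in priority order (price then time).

After op 1 [order #1] limit_sell(price=97, qty=4): fills=none; bids=[-] asks=[#1:4@97]
After op 2 [order #2] limit_sell(price=101, qty=5): fills=none; bids=[-] asks=[#1:4@97 #2:5@101]
After op 3 [order #3] limit_sell(price=98, qty=6): fills=none; bids=[-] asks=[#1:4@97 #3:6@98 #2:5@101]
After op 4 cancel(order #3): fills=none; bids=[-] asks=[#1:4@97 #2:5@101]
After op 5 [order #4] limit_buy(price=105, qty=6): fills=#4x#1:4@97 #4x#2:2@101; bids=[-] asks=[#2:3@101]

Answer: BIDS (highest first):
  (empty)
ASKS (lowest first):
  #2: 3@101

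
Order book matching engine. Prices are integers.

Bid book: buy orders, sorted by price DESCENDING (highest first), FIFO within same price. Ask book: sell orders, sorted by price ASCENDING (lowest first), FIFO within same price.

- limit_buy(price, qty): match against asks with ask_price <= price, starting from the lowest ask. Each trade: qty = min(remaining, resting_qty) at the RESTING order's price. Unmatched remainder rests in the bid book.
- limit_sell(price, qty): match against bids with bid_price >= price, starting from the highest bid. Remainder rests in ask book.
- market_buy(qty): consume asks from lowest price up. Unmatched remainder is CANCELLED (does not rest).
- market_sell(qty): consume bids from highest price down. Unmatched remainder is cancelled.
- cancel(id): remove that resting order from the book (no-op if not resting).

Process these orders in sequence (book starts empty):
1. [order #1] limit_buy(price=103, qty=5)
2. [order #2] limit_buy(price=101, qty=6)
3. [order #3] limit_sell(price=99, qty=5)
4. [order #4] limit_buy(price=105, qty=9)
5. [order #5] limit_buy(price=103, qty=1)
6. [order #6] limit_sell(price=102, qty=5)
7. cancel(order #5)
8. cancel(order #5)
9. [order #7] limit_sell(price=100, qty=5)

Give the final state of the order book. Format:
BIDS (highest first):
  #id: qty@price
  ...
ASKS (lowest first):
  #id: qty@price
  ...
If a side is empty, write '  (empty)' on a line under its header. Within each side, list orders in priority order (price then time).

After op 1 [order #1] limit_buy(price=103, qty=5): fills=none; bids=[#1:5@103] asks=[-]
After op 2 [order #2] limit_buy(price=101, qty=6): fills=none; bids=[#1:5@103 #2:6@101] asks=[-]
After op 3 [order #3] limit_sell(price=99, qty=5): fills=#1x#3:5@103; bids=[#2:6@101] asks=[-]
After op 4 [order #4] limit_buy(price=105, qty=9): fills=none; bids=[#4:9@105 #2:6@101] asks=[-]
After op 5 [order #5] limit_buy(price=103, qty=1): fills=none; bids=[#4:9@105 #5:1@103 #2:6@101] asks=[-]
After op 6 [order #6] limit_sell(price=102, qty=5): fills=#4x#6:5@105; bids=[#4:4@105 #5:1@103 #2:6@101] asks=[-]
After op 7 cancel(order #5): fills=none; bids=[#4:4@105 #2:6@101] asks=[-]
After op 8 cancel(order #5): fills=none; bids=[#4:4@105 #2:6@101] asks=[-]
After op 9 [order #7] limit_sell(price=100, qty=5): fills=#4x#7:4@105 #2x#7:1@101; bids=[#2:5@101] asks=[-]

Answer: BIDS (highest first):
  #2: 5@101
ASKS (lowest first):
  (empty)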